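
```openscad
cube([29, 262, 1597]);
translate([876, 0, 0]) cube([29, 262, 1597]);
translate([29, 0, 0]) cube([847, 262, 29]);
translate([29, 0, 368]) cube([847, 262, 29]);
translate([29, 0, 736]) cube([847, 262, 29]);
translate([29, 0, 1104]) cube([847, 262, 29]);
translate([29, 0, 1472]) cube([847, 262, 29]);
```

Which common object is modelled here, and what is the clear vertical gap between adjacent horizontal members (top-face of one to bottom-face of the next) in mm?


A bookshelf. The clear shelf gap is 339 mm.

Two tall side panels with 5 horizontal boards between them — a bookshelf. The first two shelf undersides are at z = 0 and z = 368; with shelf thickness 29, the clear gap is 368 − 0 − 29 = 339 mm.


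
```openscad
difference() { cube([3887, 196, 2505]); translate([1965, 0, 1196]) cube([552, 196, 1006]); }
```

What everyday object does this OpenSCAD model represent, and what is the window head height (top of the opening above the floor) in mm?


A wall with a window opening. The window head height is 2202 mm.

A wall with a rectangular opening subtracted — a window. Sill at z = 1196, opening 1006 mm tall, so the head is at 1196 + 1006 = 2202 mm.


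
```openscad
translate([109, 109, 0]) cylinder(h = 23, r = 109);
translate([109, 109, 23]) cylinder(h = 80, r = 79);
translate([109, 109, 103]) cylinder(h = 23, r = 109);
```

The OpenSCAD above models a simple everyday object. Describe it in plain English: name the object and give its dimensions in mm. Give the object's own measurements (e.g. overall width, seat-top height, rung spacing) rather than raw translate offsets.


A spool: two coaxial disc flanges of radius 109 mm and thickness 23 mm, joined by a core cylinder of radius 79 mm and height 80 mm. The lower flange rests on z = 0 and the three cylinders share a vertical axis.


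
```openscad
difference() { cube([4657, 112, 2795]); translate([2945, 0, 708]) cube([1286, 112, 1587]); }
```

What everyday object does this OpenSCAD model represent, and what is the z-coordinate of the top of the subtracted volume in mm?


A wall with a window opening. The window head height is 2295 mm.

A wall with a rectangular opening subtracted — a window. Sill at z = 708, opening 1587 mm tall, so the head is at 708 + 1587 = 2295 mm.


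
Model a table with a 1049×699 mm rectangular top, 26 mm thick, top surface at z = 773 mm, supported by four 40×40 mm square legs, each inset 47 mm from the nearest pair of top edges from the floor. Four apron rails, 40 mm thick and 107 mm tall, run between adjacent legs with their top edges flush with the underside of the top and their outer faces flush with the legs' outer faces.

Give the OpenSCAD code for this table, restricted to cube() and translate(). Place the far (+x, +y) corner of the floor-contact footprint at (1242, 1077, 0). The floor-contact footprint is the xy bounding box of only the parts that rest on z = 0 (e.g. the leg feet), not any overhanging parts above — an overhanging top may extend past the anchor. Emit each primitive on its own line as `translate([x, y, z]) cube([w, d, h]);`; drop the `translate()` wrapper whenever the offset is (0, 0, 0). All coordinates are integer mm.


translate([240, 425, 747]) cube([1049, 699, 26]);
translate([287, 472, 0]) cube([40, 40, 747]);
translate([1202, 472, 0]) cube([40, 40, 747]);
translate([287, 1037, 0]) cube([40, 40, 747]);
translate([1202, 1037, 0]) cube([40, 40, 747]);
translate([327, 472, 640]) cube([875, 40, 107]);
translate([327, 1037, 640]) cube([875, 40, 107]);
translate([287, 512, 640]) cube([40, 525, 107]);
translate([1202, 512, 640]) cube([40, 525, 107]);


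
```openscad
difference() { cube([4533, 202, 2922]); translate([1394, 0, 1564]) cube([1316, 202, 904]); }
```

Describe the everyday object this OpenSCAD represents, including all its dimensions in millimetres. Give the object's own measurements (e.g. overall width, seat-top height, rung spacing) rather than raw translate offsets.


A wall 4533 mm long (x), 202 mm thick (y), 2922 mm tall, with a rectangular window opening cut through it. The opening is 1316 mm wide and 904 mm tall; its sill is at z = 1564 mm and its near (−x) edge is 1394 mm from the wall's −x end. The opening passes through the full wall thickness.


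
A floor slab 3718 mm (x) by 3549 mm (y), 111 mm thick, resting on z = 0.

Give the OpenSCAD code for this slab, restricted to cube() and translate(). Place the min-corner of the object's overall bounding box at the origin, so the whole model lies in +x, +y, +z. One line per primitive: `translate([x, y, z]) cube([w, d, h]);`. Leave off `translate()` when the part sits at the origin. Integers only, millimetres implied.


cube([3718, 3549, 111]);


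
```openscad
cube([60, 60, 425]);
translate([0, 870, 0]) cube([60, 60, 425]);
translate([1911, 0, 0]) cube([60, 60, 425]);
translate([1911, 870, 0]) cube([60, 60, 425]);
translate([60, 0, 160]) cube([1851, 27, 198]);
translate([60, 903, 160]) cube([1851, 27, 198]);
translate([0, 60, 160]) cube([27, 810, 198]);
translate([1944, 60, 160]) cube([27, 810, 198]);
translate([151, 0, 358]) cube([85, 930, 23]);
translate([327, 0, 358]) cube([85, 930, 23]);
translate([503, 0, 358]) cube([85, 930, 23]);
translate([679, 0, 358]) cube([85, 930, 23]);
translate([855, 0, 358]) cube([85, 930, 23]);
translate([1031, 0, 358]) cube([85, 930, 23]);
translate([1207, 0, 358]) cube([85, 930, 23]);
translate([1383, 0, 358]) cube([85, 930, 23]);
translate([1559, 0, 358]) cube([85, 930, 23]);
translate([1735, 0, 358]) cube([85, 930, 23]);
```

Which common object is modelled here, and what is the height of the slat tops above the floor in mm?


A bed frame. The slat-top height is 381 mm.

Four posts, four rails, and a row of slats — a bed frame. Slats sit on the rails at z = 160 + 198 = 358; with slat thickness 23, the top is 381 mm.


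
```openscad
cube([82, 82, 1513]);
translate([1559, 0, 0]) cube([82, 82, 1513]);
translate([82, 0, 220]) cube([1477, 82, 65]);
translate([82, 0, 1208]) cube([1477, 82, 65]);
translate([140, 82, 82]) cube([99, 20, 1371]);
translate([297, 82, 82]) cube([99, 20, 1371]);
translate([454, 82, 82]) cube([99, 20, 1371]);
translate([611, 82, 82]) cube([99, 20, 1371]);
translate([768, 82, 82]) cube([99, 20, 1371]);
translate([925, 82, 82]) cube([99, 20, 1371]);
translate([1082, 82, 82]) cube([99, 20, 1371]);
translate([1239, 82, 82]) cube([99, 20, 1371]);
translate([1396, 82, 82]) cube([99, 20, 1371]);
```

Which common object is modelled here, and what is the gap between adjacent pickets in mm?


A fence section. The picket gap is 58 mm.

Two posts, two rails, 9 pickets — a fence section. Span 1477 mm holds 9 pickets of 99 mm with 10 equal gaps: ⌊(1477 − 9·99) / 10⌋ = 58 mm.


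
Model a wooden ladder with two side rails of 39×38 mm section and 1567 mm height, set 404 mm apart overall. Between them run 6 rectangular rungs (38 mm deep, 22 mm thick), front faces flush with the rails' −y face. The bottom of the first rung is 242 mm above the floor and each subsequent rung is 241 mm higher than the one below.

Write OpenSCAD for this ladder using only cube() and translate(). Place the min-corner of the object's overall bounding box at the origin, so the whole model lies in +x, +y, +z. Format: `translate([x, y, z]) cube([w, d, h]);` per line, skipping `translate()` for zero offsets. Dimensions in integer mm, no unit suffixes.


cube([39, 38, 1567]);
translate([365, 0, 0]) cube([39, 38, 1567]);
translate([39, 0, 242]) cube([326, 38, 22]);
translate([39, 0, 483]) cube([326, 38, 22]);
translate([39, 0, 724]) cube([326, 38, 22]);
translate([39, 0, 965]) cube([326, 38, 22]);
translate([39, 0, 1206]) cube([326, 38, 22]);
translate([39, 0, 1447]) cube([326, 38, 22]);


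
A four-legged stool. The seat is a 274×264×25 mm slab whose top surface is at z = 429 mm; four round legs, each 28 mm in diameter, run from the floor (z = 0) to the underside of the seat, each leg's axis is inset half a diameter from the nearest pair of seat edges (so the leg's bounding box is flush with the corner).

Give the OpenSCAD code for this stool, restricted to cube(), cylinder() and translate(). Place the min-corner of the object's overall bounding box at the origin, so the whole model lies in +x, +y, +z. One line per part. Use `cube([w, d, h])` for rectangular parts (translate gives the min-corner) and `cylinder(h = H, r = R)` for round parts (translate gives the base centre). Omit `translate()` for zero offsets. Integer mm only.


translate([0, 0, 404]) cube([274, 264, 25]);
translate([14, 14, 0]) cylinder(h = 404, r = 14);
translate([260, 14, 0]) cylinder(h = 404, r = 14);
translate([14, 250, 0]) cylinder(h = 404, r = 14);
translate([260, 250, 0]) cylinder(h = 404, r = 14);


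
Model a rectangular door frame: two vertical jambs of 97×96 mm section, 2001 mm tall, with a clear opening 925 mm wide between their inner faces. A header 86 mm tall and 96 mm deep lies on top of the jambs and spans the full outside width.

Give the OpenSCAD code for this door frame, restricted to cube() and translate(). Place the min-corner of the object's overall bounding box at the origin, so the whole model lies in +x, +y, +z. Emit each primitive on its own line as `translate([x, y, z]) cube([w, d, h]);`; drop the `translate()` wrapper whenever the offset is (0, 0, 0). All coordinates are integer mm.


cube([97, 96, 2001]);
translate([1022, 0, 0]) cube([97, 96, 2001]);
translate([0, 0, 2001]) cube([1119, 96, 86]);


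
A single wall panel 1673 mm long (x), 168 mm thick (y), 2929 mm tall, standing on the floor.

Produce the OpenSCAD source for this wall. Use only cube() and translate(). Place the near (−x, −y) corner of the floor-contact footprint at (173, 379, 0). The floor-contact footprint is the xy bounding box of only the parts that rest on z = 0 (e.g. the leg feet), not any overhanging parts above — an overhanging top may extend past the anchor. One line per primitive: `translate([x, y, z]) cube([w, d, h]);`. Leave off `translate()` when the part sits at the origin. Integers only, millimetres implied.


translate([173, 379, 0]) cube([1673, 168, 2929]);


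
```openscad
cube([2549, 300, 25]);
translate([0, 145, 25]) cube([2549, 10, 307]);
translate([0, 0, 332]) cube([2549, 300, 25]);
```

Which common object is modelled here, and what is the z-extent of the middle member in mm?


An I-beam. The web height is 307 mm.

Two wide flanges with a thin centred web — an I-beam. Overall 357 mm minus two 25 mm flanges gives a web of 357 − 2·25 = 307 mm.


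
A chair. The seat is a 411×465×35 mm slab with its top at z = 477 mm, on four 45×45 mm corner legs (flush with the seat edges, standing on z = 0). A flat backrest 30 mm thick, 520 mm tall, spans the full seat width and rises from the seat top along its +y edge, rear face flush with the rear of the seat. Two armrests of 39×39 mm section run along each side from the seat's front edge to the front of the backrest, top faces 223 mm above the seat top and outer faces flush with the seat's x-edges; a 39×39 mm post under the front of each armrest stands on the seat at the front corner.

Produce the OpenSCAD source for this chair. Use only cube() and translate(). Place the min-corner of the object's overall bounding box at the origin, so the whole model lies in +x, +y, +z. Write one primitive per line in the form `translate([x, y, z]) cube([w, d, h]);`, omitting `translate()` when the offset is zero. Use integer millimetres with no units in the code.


translate([0, 0, 442]) cube([411, 465, 35]);
cube([45, 45, 442]);
translate([366, 0, 0]) cube([45, 45, 442]);
translate([0, 420, 0]) cube([45, 45, 442]);
translate([366, 420, 0]) cube([45, 45, 442]);
translate([0, 435, 477]) cube([411, 30, 520]);
translate([0, 0, 661]) cube([39, 435, 39]);
translate([372, 0, 661]) cube([39, 435, 39]);
translate([0, 0, 477]) cube([39, 39, 184]);
translate([372, 0, 477]) cube([39, 39, 184]);


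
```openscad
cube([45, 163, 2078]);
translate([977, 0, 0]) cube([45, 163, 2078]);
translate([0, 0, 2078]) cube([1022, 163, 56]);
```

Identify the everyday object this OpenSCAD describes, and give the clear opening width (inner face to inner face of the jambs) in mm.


A door frame. The clear opening width is 932 mm.

Two 2078 mm tall posts with a header on top — a door frame. The left jamb is 45 mm wide at x = 0; the right jamb starts at x = 977. The clear opening is 977 − 45 = 932 mm.


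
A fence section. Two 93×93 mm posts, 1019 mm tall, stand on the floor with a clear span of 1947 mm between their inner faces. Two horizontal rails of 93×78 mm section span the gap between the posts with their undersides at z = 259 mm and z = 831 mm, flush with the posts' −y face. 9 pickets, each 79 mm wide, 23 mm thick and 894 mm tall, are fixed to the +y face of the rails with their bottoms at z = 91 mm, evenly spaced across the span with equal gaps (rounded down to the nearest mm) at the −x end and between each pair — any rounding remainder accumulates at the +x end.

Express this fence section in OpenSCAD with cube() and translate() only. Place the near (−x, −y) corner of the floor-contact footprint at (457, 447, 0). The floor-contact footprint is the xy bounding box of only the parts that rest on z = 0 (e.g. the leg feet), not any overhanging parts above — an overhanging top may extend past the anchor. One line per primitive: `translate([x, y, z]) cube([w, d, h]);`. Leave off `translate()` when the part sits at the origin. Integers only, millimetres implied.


translate([457, 447, 0]) cube([93, 93, 1019]);
translate([2497, 447, 0]) cube([93, 93, 1019]);
translate([550, 447, 259]) cube([1947, 93, 78]);
translate([550, 447, 831]) cube([1947, 93, 78]);
translate([673, 540, 91]) cube([79, 23, 894]);
translate([875, 540, 91]) cube([79, 23, 894]);
translate([1077, 540, 91]) cube([79, 23, 894]);
translate([1279, 540, 91]) cube([79, 23, 894]);
translate([1481, 540, 91]) cube([79, 23, 894]);
translate([1683, 540, 91]) cube([79, 23, 894]);
translate([1885, 540, 91]) cube([79, 23, 894]);
translate([2087, 540, 91]) cube([79, 23, 894]);
translate([2289, 540, 91]) cube([79, 23, 894]);


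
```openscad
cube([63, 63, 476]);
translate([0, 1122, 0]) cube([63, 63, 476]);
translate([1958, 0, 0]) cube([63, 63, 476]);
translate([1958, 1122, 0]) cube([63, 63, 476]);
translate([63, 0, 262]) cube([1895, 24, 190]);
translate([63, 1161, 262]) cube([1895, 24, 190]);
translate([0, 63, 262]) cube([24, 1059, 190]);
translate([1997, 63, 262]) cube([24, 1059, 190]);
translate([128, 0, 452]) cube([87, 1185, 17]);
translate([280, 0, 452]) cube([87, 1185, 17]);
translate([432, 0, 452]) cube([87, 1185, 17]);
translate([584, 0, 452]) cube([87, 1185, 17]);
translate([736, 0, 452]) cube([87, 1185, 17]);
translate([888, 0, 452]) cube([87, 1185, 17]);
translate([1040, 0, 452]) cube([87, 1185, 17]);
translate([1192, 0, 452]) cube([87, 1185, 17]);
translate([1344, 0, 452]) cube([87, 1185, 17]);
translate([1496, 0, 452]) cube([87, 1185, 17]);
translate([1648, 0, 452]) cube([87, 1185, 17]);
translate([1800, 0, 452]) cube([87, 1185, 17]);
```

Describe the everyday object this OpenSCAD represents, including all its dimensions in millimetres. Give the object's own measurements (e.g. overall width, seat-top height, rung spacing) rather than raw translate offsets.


A bed frame 2021 mm long (x) by 1185 mm wide (y). Four 63×63 mm corner posts, 476 mm tall, at the corners of the footprint. Four rails of 24 mm thickness and 190 mm height run between adjacent posts with their undersides at z = 262 mm, their outer faces flush with the outside of the frame (the two x-running rails run between the posts' inner faces; the two y-running rails run between the posts' inner faces). 12 slats, each 87 mm wide (x) and 17 mm thick, lie across the top of the two x-running rails, running the full 1185 mm width of the frame in y; along x they sit between the end posts with a 65 mm gap after the −x posts and between neighbouring slats, leaving 71 mm before the +x posts.


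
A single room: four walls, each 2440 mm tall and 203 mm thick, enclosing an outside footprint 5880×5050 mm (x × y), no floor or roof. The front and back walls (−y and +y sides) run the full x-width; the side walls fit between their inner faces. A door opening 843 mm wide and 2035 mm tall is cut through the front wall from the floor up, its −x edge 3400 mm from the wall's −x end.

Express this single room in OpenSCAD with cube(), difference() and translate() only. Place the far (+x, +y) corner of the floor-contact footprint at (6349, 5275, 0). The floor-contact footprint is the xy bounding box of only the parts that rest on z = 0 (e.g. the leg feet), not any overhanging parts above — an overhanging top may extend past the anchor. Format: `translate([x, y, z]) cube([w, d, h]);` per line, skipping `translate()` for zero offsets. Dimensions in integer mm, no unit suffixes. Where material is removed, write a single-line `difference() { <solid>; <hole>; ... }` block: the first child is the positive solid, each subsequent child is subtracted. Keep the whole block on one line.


difference() { translate([469, 225, 0]) cube([5880, 203, 2440]); translate([3869, 225, 0]) cube([843, 203, 2035]); }
translate([469, 5072, 0]) cube([5880, 203, 2440]);
translate([469, 428, 0]) cube([203, 4644, 2440]);
translate([6146, 428, 0]) cube([203, 4644, 2440]);


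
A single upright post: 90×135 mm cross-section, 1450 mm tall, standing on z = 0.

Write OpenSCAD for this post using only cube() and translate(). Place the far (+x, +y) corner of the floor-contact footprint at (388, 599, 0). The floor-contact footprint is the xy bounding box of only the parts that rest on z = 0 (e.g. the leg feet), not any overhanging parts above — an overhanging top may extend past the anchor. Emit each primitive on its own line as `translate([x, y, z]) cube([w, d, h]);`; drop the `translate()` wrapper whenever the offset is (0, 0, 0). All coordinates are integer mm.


translate([298, 464, 0]) cube([90, 135, 1450]);


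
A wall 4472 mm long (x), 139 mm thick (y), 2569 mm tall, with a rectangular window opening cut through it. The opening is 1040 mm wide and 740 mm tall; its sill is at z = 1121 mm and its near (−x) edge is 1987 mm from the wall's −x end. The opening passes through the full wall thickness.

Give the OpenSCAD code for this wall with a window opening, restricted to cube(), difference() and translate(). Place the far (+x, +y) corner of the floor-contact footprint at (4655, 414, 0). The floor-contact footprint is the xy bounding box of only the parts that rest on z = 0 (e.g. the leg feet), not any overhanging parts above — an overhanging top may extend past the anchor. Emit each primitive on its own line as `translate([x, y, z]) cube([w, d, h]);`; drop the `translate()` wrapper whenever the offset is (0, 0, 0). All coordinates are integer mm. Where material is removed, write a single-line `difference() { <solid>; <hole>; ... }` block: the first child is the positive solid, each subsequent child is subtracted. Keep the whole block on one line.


difference() { translate([183, 275, 0]) cube([4472, 139, 2569]); translate([2170, 275, 1121]) cube([1040, 139, 740]); }


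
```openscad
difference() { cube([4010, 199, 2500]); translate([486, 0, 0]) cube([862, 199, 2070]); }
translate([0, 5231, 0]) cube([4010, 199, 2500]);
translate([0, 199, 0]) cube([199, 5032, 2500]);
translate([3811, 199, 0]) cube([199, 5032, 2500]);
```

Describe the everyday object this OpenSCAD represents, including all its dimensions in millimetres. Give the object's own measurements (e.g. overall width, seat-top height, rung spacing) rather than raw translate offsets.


A single room: four walls, each 2500 mm tall and 199 mm thick, enclosing an outside footprint 4010×5430 mm (x × y), no floor or roof. The front and back walls (−y and +y sides) run the full x-width; the side walls fit between their inner faces. A door opening 862 mm wide and 2070 mm tall is cut through the front wall from the floor up, its −x edge 486 mm from the wall's −x end.


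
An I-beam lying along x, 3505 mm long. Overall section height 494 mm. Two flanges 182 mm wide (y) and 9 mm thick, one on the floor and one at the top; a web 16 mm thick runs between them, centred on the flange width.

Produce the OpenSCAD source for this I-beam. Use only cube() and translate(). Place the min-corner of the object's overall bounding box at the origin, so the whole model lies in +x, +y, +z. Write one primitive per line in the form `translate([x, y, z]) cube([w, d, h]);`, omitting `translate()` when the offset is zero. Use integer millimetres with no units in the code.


cube([3505, 182, 9]);
translate([0, 83, 9]) cube([3505, 16, 476]);
translate([0, 0, 485]) cube([3505, 182, 9]);


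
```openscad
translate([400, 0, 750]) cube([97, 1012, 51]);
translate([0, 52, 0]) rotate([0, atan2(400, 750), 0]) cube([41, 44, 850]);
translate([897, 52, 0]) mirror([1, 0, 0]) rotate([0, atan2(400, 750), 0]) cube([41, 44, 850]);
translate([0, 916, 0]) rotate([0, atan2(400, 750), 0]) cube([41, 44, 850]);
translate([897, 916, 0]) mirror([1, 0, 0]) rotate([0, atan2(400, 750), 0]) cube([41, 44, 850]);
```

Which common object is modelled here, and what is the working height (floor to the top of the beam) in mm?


A sawhorse. The overall height is 801 mm.

A beam across two mirrored pairs of raked legs — a sawhorse. The beam's underside is at z = 750 (matching the legs' vertical rise in atan2(400, 750)) and the beam is 51 mm tall, so its top is at 750 + 51 = 801 mm. The raked legs top out at the beam's underside, so that is the highest point.


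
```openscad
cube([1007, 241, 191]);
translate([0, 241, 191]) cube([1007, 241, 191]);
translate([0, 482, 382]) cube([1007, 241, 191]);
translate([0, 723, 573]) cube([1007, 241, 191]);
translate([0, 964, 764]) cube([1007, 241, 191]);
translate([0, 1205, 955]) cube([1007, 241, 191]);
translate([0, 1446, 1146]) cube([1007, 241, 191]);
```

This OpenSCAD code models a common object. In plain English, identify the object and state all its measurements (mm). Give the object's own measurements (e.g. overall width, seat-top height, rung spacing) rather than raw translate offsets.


A straight staircase of 7 solid steps. Each step is 1007 mm wide (x), 241 mm deep (y, the going) and 191 mm tall (the rise). The first step rests on the floor; each subsequent step sits one going further in +y and one rise higher in +z, directly behind and above the previous step with no overlap.


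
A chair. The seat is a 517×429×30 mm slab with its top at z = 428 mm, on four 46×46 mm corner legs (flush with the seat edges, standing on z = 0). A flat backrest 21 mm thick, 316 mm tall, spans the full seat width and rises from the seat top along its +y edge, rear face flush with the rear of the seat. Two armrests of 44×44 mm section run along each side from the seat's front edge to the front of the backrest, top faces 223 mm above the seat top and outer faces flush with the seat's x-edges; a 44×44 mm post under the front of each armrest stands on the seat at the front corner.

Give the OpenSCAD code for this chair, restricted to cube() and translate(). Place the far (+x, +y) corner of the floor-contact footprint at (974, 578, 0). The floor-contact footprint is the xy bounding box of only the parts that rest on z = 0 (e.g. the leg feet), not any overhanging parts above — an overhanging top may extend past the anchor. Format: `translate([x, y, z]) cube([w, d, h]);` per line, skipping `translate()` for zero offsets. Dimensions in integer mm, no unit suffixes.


// leg_h = 428 - 30 = 398
// arm post h = 223 - 44 = 179
translate([457, 149, 398]) cube([517, 429, 30]);
translate([457, 149, 0]) cube([46, 46, 398]);
translate([928, 149, 0]) cube([46, 46, 398]);
translate([457, 532, 0]) cube([46, 46, 398]);
translate([928, 532, 0]) cube([46, 46, 398]);
translate([457, 557, 428]) cube([517, 21, 316]);
translate([457, 149, 607]) cube([44, 408, 44]);
translate([930, 149, 607]) cube([44, 408, 44]);
translate([457, 149, 428]) cube([44, 44, 179]);
translate([930, 149, 428]) cube([44, 44, 179]);


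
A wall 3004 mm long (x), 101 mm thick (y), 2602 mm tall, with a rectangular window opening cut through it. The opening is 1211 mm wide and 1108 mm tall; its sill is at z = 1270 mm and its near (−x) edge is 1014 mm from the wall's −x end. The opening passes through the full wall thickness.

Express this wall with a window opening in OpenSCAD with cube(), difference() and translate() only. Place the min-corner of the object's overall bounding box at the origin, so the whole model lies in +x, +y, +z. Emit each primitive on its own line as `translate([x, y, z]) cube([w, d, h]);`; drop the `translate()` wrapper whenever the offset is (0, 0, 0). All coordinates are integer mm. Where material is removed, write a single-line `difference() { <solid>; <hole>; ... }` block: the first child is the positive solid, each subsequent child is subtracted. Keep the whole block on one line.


difference() { cube([3004, 101, 2602]); translate([1014, 0, 1270]) cube([1211, 101, 1108]); }


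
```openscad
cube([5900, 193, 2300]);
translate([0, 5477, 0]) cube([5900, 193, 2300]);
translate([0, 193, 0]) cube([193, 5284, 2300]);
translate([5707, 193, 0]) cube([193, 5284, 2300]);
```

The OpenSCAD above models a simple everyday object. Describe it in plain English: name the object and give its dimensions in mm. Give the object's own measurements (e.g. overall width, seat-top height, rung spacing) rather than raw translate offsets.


The wall frame of a small rectangular building: four walls, each 2300 mm tall and 193 mm thick, enclosing a footprint 5900 mm (x) by 5670 mm (y) outside-to-outside, with no floor or roof. The front and back walls (the −y and +y sides) span the full width; the two side walls fit between them.


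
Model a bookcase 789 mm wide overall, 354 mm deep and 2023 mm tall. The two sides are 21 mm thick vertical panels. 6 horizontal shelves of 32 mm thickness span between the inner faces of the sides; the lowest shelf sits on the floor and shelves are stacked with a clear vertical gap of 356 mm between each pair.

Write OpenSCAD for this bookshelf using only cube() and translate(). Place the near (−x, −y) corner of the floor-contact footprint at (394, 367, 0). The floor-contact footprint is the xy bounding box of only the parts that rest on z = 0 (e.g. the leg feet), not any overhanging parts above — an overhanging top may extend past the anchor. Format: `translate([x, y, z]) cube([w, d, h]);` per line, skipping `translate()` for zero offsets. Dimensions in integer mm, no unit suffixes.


translate([394, 367, 0]) cube([21, 354, 2023]);
translate([1162, 367, 0]) cube([21, 354, 2023]);
translate([415, 367, 0]) cube([747, 354, 32]);
translate([415, 367, 388]) cube([747, 354, 32]);
translate([415, 367, 776]) cube([747, 354, 32]);
translate([415, 367, 1164]) cube([747, 354, 32]);
translate([415, 367, 1552]) cube([747, 354, 32]);
translate([415, 367, 1940]) cube([747, 354, 32]);


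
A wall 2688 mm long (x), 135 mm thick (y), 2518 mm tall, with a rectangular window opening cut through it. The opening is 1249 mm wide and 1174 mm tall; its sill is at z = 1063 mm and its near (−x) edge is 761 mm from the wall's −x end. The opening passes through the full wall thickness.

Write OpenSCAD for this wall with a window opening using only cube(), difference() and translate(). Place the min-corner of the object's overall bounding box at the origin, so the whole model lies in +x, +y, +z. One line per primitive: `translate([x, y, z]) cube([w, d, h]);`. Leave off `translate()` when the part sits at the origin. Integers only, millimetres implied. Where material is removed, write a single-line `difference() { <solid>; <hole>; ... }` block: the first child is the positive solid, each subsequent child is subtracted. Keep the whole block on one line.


difference() { cube([2688, 135, 2518]); translate([761, 0, 1063]) cube([1249, 135, 1174]); }


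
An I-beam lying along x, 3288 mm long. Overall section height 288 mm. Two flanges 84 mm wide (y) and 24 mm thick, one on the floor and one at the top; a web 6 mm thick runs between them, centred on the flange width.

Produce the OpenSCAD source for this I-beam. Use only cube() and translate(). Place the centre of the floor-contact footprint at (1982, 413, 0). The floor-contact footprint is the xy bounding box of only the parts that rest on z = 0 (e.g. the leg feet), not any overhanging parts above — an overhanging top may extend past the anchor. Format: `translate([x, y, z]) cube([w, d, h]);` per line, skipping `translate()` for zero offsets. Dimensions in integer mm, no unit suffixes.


translate([338, 371, 0]) cube([3288, 84, 24]);
translate([338, 410, 24]) cube([3288, 6, 240]);
translate([338, 371, 264]) cube([3288, 84, 24]);


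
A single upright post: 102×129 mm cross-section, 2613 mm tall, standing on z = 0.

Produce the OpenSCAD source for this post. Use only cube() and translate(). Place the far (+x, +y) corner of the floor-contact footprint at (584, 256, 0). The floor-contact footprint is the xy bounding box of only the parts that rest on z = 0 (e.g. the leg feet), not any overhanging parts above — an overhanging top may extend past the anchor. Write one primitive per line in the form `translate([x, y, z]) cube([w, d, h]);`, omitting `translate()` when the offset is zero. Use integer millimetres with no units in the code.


translate([482, 127, 0]) cube([102, 129, 2613]);


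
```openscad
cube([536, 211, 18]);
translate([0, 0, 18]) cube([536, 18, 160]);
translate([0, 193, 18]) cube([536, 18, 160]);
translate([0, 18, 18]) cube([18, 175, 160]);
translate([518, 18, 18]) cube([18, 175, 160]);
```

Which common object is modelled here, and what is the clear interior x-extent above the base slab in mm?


An open box. The internal width is 500 mm.

A 536×211 base slab with four walls standing on it — an open box. The base is 536 mm wide and the walls are 18 mm thick, so the internal width is 536 − 2 × 18 = 500 mm.


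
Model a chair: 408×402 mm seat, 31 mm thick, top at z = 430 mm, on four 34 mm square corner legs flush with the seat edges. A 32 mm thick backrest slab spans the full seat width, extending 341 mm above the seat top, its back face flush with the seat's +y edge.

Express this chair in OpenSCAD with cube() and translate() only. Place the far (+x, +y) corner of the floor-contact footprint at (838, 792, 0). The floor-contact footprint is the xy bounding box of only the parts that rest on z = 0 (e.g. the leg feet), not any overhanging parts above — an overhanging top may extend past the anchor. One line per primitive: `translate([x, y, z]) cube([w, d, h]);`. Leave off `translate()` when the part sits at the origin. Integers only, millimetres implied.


// leg_h = 430 - 31 = 399
translate([430, 390, 399]) cube([408, 402, 31]);
translate([430, 390, 0]) cube([34, 34, 399]);
translate([804, 390, 0]) cube([34, 34, 399]);
translate([430, 758, 0]) cube([34, 34, 399]);
translate([804, 758, 0]) cube([34, 34, 399]);
translate([430, 760, 430]) cube([408, 32, 341]);


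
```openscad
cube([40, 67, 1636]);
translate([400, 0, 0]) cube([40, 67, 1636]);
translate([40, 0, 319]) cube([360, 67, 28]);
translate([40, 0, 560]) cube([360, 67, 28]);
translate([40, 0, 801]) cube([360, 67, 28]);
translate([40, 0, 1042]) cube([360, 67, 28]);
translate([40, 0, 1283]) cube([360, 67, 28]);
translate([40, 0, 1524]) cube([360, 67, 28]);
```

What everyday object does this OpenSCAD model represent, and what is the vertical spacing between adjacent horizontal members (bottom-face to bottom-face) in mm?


A ladder. The rung spacing is 241 mm.

Two tall 40×67 posts with 6 short bars between them — a ladder. Adjacent rungs sit at z = 319 and z = 560, so the spacing is 560 − 319 = 241 mm.


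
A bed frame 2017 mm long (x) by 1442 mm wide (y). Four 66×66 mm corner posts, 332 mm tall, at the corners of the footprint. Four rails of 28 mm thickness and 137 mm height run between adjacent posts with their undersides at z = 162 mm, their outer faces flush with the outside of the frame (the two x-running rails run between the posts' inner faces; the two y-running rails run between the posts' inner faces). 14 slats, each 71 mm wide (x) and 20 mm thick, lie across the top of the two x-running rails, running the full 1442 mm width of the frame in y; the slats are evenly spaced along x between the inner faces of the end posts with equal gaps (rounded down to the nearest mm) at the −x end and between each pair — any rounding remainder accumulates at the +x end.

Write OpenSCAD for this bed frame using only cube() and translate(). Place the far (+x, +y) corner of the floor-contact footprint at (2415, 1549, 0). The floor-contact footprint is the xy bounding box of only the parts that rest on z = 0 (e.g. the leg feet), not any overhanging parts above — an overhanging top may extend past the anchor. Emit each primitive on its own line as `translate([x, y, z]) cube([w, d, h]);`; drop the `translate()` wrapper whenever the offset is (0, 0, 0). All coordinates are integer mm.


// slat z = rail_z + rail_h = 162 + 137 = 299
// slat gap = ⌊(1885 − 14·71) / 15⌋ = 59
translate([398, 107, 0]) cube([66, 66, 332]);
translate([398, 1483, 0]) cube([66, 66, 332]);
translate([2349, 107, 0]) cube([66, 66, 332]);
translate([2349, 1483, 0]) cube([66, 66, 332]);
translate([464, 107, 162]) cube([1885, 28, 137]);
translate([464, 1521, 162]) cube([1885, 28, 137]);
translate([398, 173, 162]) cube([28, 1310, 137]);
translate([2387, 173, 162]) cube([28, 1310, 137]);
translate([523, 107, 299]) cube([71, 1442, 20]);
translate([653, 107, 299]) cube([71, 1442, 20]);
translate([783, 107, 299]) cube([71, 1442, 20]);
translate([913, 107, 299]) cube([71, 1442, 20]);
translate([1043, 107, 299]) cube([71, 1442, 20]);
translate([1173, 107, 299]) cube([71, 1442, 20]);
translate([1303, 107, 299]) cube([71, 1442, 20]);
translate([1433, 107, 299]) cube([71, 1442, 20]);
translate([1563, 107, 299]) cube([71, 1442, 20]);
translate([1693, 107, 299]) cube([71, 1442, 20]);
translate([1823, 107, 299]) cube([71, 1442, 20]);
translate([1953, 107, 299]) cube([71, 1442, 20]);
translate([2083, 107, 299]) cube([71, 1442, 20]);
translate([2213, 107, 299]) cube([71, 1442, 20]);


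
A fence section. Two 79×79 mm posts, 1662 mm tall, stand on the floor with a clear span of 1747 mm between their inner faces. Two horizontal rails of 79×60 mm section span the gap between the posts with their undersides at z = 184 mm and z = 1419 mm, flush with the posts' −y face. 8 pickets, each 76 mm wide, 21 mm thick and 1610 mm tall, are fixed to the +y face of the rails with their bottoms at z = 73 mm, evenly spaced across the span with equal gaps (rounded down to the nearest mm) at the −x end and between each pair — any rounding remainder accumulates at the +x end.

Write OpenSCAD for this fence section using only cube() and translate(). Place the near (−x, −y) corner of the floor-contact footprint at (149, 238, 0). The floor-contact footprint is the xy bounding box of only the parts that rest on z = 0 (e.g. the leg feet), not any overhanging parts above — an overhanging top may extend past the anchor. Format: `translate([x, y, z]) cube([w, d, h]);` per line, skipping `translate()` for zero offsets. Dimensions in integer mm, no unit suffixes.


translate([149, 238, 0]) cube([79, 79, 1662]);
translate([1975, 238, 0]) cube([79, 79, 1662]);
translate([228, 238, 184]) cube([1747, 79, 60]);
translate([228, 238, 1419]) cube([1747, 79, 60]);
translate([354, 317, 73]) cube([76, 21, 1610]);
translate([556, 317, 73]) cube([76, 21, 1610]);
translate([758, 317, 73]) cube([76, 21, 1610]);
translate([960, 317, 73]) cube([76, 21, 1610]);
translate([1162, 317, 73]) cube([76, 21, 1610]);
translate([1364, 317, 73]) cube([76, 21, 1610]);
translate([1566, 317, 73]) cube([76, 21, 1610]);
translate([1768, 317, 73]) cube([76, 21, 1610]);


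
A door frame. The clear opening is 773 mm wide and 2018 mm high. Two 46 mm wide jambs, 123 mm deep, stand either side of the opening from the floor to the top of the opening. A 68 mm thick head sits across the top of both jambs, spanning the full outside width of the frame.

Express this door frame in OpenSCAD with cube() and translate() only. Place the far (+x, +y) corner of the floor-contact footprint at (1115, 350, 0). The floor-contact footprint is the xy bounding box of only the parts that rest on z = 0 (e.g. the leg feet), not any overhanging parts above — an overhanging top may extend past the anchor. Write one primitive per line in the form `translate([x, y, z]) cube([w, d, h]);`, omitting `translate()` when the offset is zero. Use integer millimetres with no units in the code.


translate([250, 227, 0]) cube([46, 123, 2018]);
translate([1069, 227, 0]) cube([46, 123, 2018]);
translate([250, 227, 2018]) cube([865, 123, 68]);


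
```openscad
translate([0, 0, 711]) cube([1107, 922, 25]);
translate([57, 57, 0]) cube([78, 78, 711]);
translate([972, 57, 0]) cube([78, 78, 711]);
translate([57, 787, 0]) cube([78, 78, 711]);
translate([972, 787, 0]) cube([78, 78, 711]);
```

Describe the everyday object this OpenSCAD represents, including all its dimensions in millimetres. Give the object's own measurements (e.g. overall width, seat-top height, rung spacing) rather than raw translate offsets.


A table: top 1107 mm (x) × 922 mm (y), 25 mm thick, upper face at z = 736 mm, on four 78×78 mm square legs, each inset 57 mm from the nearest pair of top edges from z = 0 to the bottom of the top.


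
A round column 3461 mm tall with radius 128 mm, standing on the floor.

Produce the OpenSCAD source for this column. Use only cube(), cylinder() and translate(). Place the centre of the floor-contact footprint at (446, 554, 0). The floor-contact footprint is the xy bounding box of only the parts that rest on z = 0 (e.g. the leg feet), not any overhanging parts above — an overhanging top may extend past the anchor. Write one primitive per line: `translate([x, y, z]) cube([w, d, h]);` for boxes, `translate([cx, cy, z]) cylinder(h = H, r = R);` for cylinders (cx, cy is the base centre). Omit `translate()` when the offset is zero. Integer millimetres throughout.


translate([446, 554, 0]) cylinder(h = 3461, r = 128);


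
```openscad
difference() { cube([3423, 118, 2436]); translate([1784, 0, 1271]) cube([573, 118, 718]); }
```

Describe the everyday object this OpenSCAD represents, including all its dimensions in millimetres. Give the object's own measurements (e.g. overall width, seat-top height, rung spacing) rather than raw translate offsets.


A wall 3423 mm long (x), 118 mm thick (y), 2436 mm tall, with a rectangular window opening cut through it. The opening is 573 mm wide and 718 mm tall; its sill is at z = 1271 mm and its near (−x) edge is 1784 mm from the wall's −x end. The opening passes through the full wall thickness.


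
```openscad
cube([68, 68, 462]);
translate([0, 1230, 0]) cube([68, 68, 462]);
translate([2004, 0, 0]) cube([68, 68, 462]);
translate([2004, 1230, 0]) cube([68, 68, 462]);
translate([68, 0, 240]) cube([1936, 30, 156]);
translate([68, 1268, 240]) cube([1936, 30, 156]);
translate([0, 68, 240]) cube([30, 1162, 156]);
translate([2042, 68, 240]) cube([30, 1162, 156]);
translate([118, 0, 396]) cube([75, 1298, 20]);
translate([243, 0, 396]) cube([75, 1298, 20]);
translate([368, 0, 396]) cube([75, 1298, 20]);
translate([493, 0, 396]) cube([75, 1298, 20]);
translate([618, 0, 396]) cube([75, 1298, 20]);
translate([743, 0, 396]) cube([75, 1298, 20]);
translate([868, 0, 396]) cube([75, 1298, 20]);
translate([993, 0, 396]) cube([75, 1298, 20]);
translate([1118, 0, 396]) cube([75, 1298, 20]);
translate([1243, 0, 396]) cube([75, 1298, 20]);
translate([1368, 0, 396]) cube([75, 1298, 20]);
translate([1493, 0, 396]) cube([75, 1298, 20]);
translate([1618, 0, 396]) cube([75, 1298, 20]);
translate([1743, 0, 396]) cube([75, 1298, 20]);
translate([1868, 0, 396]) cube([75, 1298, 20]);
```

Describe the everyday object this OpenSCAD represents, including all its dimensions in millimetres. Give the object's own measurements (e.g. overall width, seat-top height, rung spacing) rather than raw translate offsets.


A bed frame 2072 mm long (x) by 1298 mm wide (y). Four 68×68 mm corner posts, 462 mm tall, at the corners of the footprint. Four rails of 30 mm thickness and 156 mm height run between adjacent posts with their undersides at z = 240 mm, their outer faces flush with the outside of the frame (the two x-running rails run between the posts' inner faces; the two y-running rails run between the posts' inner faces). 15 slats, each 75 mm wide (x) and 20 mm thick, lie across the top of the two x-running rails, running the full 1298 mm width of the frame in y; along x they sit between the end posts with a 50 mm gap after the −x posts and between neighbouring slats, leaving 61 mm before the +x posts.
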